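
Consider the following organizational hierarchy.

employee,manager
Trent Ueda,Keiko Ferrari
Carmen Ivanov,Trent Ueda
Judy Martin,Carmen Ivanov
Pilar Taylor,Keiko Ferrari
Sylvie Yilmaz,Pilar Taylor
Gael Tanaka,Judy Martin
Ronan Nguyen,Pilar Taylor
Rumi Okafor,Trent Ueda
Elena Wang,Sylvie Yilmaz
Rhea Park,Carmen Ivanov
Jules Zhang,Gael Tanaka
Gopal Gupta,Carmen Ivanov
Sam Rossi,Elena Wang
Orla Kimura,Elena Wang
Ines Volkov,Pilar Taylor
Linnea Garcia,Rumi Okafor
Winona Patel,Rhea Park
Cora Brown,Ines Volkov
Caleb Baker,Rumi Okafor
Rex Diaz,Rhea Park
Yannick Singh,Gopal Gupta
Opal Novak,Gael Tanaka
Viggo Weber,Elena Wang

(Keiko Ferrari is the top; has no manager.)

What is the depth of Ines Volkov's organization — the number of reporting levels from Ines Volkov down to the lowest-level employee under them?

The longest chain under Ines Volkov runs Ines Volkov → Cora Brown, which is 1 level below Ines Volkov.

1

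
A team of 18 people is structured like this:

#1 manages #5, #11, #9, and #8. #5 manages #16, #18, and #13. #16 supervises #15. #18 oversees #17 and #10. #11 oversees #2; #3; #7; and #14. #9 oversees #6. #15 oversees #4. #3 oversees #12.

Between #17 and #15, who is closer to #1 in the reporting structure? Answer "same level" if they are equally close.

Both #17 and #15 are 3 levels below #1.

same level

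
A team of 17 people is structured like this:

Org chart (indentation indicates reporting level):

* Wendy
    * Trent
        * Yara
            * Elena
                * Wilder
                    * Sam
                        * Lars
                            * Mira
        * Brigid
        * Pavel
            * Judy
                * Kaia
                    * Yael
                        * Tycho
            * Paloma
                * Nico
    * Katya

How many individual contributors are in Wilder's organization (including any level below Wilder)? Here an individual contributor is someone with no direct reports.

1

The only person in Wilder's organization with no one reporting to them is Mira. That is 1.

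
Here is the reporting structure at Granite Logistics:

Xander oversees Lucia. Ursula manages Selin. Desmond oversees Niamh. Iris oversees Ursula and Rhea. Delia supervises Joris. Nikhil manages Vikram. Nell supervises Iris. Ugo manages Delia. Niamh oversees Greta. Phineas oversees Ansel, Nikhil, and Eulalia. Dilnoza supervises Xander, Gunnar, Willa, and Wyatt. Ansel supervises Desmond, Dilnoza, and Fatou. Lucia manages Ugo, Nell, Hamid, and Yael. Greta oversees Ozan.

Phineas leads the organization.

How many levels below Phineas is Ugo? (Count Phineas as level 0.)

5

Chain from Ugo up to Phineas: Ugo → Lucia → Xander → Dilnoza → Ansel → Phineas. That is 5 steps up, so Ugo is 5 levels below Phineas.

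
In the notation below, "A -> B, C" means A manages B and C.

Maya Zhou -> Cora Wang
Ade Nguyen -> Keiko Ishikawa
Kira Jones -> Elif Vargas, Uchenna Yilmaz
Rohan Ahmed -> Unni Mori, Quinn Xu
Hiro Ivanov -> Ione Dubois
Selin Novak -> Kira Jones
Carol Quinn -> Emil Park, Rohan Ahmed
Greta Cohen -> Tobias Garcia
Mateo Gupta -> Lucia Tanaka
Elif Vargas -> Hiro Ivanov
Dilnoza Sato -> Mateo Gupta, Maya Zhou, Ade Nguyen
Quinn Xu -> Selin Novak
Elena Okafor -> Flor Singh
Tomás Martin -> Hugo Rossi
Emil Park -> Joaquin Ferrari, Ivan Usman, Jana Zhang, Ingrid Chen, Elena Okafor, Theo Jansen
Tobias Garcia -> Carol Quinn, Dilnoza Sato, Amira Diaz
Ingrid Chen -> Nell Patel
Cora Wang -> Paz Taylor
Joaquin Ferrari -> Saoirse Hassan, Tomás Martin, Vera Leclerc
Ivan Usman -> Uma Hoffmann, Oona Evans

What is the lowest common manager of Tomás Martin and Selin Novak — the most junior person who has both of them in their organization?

Carol Quinn

Tomás Martin's chain of managers is Joaquin Ferrari, Emil Park, Carol Quinn, Tobias Garcia, Greta Cohen. Selin Novak's chain of managers is Quinn Xu, Rohan Ahmed, Carol Quinn, Tobias Garcia, Greta Cohen. The first manager that appears in both chains is Carol Quinn.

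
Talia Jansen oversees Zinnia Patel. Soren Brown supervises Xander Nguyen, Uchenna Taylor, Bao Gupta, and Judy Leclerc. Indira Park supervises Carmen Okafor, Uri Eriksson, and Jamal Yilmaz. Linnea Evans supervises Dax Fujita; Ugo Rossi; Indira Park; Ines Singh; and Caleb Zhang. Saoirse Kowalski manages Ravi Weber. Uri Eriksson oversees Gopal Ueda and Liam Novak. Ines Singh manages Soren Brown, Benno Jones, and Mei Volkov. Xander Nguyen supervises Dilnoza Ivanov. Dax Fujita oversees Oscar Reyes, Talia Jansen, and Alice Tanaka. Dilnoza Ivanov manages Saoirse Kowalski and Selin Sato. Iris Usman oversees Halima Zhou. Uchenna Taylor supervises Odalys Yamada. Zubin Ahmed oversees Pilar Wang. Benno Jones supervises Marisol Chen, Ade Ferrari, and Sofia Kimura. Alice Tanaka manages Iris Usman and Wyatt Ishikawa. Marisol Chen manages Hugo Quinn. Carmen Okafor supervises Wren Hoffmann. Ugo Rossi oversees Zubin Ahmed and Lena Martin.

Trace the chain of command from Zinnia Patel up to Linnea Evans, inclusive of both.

Zinnia Patel -> Talia Jansen -> Dax Fujita -> Linnea Evans

Zinnia Patel reports to Talia Jansen. Talia Jansen reports to Dax Fujita. Dax Fujita reports to Linnea Evans. Linnea Evans is at the top.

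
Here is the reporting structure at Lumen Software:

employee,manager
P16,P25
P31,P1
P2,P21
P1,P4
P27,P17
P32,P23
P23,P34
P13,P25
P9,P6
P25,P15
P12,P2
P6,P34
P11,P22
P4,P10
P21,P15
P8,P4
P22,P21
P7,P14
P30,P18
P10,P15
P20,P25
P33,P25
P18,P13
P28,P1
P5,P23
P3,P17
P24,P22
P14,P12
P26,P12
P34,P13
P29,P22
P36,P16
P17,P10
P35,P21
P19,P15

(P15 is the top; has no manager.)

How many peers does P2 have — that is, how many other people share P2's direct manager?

P2 reports to P21. P21's other direct reports are P22, P35 — 2 peers.

2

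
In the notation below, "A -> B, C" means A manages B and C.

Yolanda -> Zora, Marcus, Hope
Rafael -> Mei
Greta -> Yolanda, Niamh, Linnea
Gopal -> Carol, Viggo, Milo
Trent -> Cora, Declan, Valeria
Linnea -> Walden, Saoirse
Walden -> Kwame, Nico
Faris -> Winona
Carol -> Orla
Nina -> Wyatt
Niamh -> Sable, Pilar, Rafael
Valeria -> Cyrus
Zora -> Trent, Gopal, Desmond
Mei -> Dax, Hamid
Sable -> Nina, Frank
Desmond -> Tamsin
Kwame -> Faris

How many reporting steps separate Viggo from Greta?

4

Chain from Viggo up to Greta: Viggo → Gopal → Zora → Yolanda → Greta. That is 4 steps up, so Viggo is 4 levels below Greta.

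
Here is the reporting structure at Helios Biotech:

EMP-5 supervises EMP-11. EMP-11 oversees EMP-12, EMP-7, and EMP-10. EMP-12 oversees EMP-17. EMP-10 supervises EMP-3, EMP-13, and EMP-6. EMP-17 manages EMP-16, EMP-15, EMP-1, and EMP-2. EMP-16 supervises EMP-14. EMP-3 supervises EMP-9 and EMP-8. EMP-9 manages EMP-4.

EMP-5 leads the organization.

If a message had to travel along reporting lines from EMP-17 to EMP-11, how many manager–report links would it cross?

2

EMP-17 is in EMP-11's organization: the chain from EMP-17 up to EMP-11 is EMP-17 → EMP-12 → EMP-11, which is 2 links.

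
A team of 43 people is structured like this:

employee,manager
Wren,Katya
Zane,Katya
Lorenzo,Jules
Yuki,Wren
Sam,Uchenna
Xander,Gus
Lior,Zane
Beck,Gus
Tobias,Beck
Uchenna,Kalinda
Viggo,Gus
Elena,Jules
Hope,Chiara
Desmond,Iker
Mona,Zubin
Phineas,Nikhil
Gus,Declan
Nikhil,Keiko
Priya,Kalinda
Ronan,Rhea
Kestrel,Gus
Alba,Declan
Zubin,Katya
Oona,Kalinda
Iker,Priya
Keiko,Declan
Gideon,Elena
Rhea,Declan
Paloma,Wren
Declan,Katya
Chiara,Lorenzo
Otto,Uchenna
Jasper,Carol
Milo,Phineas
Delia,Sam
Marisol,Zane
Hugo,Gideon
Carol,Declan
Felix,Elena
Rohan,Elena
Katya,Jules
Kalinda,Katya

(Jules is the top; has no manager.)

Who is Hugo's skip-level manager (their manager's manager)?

Hugo reports to Gideon, and Gideon reports to Elena. So Hugo's skip-level manager is Elena.

Elena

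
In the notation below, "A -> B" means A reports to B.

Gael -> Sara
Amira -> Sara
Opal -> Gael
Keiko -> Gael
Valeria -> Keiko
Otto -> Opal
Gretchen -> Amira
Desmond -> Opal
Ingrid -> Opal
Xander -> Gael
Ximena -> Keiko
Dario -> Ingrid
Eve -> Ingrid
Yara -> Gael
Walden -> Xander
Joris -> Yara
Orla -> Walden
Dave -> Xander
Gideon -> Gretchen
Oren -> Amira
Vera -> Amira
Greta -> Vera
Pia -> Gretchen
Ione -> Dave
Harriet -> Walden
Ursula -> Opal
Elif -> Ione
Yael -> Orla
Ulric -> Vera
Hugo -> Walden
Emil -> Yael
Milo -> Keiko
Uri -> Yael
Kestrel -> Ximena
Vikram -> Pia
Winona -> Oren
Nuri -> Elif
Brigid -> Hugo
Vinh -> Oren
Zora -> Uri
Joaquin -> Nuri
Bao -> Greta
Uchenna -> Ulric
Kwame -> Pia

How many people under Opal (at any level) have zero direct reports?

The people in Opal's organization with no one reporting to them are Ursula, Eve, Dario, Desmond, Otto. That is 5.

5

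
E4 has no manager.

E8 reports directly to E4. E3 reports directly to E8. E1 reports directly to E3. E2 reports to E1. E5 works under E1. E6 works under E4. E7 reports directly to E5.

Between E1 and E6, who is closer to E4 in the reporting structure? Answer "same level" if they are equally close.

E1 is 3 levels below E4; E6 is 1. E6 is higher.

E6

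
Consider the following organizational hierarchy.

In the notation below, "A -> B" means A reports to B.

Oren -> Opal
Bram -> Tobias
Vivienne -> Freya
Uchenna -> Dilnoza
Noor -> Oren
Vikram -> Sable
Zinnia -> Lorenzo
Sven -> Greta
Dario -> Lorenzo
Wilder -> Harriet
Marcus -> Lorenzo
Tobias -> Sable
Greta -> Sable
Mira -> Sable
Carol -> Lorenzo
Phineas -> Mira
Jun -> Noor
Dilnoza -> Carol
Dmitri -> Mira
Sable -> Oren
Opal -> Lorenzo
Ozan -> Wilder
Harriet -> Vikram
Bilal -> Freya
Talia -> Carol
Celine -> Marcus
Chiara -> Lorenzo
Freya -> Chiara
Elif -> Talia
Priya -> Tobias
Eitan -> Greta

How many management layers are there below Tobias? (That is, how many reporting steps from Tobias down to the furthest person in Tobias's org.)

1

The longest chain under Tobias runs Tobias → Priya, which is 1 level below Tobias.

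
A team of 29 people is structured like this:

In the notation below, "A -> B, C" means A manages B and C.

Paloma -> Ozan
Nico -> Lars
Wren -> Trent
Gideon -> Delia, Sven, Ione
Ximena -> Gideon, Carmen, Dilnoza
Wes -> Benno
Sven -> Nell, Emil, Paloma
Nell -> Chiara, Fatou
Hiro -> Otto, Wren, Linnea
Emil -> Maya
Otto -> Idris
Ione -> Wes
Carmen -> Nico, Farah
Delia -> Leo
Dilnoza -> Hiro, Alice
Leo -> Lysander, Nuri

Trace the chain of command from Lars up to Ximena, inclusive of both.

Lars reports to Nico. Nico reports to Carmen. Carmen reports to Ximena. Ximena is at the top.

Lars -> Nico -> Carmen -> Ximena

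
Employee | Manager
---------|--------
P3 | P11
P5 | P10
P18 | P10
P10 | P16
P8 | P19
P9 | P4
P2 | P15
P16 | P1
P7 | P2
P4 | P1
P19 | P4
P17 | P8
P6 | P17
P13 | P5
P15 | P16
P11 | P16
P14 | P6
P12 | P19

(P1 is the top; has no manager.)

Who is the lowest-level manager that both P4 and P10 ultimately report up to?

P1

P4's chain of managers is P1. P10's chain of managers is P16, P1. The first manager that appears in both chains is P1.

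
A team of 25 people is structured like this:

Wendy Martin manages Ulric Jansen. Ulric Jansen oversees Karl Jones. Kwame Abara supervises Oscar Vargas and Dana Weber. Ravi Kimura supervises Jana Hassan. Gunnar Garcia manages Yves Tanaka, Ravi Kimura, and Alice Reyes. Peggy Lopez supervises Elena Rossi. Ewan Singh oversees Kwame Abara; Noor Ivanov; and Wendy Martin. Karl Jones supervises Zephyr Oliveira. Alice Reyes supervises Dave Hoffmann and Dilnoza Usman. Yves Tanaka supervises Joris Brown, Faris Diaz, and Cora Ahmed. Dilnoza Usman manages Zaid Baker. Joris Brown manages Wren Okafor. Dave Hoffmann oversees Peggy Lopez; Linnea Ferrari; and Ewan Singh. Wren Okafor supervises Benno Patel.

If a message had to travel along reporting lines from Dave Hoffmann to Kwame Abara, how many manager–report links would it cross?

Kwame Abara is in Dave Hoffmann's organization: the chain from Kwame Abara up to Dave Hoffmann is Kwame Abara → Ewan Singh → Dave Hoffmann, which is 2 links.

2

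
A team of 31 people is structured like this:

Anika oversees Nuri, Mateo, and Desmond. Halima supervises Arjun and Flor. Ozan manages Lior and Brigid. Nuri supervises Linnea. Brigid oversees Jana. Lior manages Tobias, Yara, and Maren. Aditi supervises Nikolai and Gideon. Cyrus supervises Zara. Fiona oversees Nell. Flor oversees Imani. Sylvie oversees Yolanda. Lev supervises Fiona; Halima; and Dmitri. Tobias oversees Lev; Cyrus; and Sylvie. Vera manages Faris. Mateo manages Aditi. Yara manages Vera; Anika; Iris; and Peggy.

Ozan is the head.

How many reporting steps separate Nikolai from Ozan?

Chain from Nikolai up to Ozan: Nikolai → Aditi → Mateo → Anika → Yara → Lior → Ozan. That is 6 steps up, so Nikolai is 6 levels below Ozan.

6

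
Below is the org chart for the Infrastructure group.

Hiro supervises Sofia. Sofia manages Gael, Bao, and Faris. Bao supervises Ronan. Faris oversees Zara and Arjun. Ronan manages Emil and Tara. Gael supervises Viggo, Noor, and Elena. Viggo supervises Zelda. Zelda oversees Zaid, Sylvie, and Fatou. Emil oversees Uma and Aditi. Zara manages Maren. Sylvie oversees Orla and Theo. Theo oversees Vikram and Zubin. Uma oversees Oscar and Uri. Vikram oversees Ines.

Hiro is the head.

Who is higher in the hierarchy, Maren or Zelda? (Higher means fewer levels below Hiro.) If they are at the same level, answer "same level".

Both Maren and Zelda are 4 levels below Hiro.

same level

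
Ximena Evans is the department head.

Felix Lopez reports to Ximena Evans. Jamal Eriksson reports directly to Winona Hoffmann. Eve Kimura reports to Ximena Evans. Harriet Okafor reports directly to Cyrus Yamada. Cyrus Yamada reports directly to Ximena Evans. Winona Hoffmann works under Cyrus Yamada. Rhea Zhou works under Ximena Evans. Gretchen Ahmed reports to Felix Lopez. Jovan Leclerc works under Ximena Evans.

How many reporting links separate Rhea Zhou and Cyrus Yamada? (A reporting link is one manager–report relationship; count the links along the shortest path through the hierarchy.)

2

Rhea Zhou is 1 level below Ximena Evans, and Cyrus Yamada is 1 level below Ximena Evans (their lowest common manager). The shortest path runs up from Rhea Zhou to Ximena Evans and back down to Cyrus Yamada: 1 + 1 = 2 links.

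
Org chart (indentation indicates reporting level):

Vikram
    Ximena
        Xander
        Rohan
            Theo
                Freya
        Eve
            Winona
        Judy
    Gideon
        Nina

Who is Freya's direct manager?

Freya reports directly to Theo.

Theo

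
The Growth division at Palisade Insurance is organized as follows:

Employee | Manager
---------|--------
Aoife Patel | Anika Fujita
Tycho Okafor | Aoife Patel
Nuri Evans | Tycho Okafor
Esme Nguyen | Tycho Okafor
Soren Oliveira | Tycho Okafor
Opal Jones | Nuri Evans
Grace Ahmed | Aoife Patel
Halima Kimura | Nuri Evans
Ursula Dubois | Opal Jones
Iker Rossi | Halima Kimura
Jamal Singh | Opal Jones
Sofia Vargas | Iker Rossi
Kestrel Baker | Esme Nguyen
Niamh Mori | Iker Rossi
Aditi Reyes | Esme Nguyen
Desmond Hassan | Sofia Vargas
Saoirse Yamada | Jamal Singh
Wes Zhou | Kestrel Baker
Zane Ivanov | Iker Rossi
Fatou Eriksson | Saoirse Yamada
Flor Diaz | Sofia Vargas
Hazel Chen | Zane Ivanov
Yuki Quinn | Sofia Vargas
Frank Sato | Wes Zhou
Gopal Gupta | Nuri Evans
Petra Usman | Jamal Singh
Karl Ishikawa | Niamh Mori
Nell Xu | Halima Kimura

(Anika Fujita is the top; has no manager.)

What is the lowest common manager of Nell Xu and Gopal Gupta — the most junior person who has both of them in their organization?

Nuri Evans

Nell Xu's chain of managers is Halima Kimura, Nuri Evans, Tycho Okafor, Aoife Patel, Anika Fujita. Gopal Gupta's chain of managers is Nuri Evans, Tycho Okafor, Aoife Patel, Anika Fujita. The first manager that appears in both chains is Nuri Evans.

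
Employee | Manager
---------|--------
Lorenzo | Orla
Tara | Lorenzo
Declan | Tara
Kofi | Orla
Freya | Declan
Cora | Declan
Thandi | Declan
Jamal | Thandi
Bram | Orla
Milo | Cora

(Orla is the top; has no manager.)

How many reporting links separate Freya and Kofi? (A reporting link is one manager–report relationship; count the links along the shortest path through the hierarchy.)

5

Freya is 4 levels below Orla, and Kofi is 1 level below Orla (their lowest common manager). The shortest path runs up from Freya to Orla and back down to Kofi: 4 + 1 = 5 links.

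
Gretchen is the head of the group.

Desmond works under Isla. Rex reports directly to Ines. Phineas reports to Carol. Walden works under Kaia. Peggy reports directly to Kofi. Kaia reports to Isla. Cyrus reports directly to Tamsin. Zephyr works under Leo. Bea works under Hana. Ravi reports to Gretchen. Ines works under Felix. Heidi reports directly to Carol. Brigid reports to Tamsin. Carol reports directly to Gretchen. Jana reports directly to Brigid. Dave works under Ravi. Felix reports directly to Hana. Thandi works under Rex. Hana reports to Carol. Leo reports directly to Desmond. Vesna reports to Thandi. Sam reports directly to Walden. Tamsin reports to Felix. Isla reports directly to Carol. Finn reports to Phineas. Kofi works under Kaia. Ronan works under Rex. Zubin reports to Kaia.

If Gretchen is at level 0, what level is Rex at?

5

Chain from Rex up to Gretchen: Rex → Ines → Felix → Hana → Carol → Gretchen. That is 5 steps up, so Rex is 5 levels below Gretchen.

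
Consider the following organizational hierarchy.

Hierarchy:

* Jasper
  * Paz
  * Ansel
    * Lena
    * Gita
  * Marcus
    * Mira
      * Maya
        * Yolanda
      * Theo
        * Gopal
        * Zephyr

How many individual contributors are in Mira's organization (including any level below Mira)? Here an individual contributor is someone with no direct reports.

The people in Mira's organization with no one reporting to them are Zephyr, Gopal, Yolanda. That is 3.

3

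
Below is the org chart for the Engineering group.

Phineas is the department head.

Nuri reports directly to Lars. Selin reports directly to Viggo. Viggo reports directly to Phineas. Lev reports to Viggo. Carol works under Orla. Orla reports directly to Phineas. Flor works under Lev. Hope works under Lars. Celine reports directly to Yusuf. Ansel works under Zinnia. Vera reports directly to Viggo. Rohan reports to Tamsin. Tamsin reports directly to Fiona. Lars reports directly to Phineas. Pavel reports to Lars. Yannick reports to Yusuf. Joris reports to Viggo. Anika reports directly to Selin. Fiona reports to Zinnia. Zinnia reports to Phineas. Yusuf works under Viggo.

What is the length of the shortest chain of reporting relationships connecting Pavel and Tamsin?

5

Pavel is 2 levels below Phineas, and Tamsin is 3 levels below Phineas (their lowest common manager). The shortest path runs up from Pavel to Phineas and back down to Tamsin: 2 + 3 = 5 links.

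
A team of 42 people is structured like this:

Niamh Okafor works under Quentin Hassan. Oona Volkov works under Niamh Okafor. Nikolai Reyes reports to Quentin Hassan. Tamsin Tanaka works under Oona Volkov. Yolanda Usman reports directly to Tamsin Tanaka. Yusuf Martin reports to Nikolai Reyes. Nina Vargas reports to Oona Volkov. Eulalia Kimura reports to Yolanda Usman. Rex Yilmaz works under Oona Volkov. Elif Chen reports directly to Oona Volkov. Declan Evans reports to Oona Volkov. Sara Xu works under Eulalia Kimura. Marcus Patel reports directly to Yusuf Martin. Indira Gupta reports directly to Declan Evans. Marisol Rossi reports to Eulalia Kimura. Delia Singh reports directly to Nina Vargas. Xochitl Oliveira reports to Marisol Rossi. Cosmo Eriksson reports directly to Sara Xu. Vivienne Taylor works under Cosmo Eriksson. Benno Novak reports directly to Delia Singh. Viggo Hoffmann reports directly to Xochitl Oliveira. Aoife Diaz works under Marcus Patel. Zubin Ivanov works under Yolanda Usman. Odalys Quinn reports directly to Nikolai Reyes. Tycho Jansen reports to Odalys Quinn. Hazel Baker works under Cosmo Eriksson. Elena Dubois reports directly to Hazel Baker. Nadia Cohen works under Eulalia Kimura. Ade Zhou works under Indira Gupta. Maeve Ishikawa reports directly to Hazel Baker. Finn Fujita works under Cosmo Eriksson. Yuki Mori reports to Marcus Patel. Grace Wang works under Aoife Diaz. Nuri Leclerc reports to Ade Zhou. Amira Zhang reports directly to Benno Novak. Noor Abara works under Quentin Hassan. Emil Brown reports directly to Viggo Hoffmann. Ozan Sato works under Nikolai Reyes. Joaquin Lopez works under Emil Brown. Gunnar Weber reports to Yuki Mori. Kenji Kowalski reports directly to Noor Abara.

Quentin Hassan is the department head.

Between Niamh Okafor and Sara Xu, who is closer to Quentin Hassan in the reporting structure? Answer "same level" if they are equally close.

Niamh Okafor is 1 level below Quentin Hassan; Sara Xu is 6. Niamh Okafor is higher.

Niamh Okafor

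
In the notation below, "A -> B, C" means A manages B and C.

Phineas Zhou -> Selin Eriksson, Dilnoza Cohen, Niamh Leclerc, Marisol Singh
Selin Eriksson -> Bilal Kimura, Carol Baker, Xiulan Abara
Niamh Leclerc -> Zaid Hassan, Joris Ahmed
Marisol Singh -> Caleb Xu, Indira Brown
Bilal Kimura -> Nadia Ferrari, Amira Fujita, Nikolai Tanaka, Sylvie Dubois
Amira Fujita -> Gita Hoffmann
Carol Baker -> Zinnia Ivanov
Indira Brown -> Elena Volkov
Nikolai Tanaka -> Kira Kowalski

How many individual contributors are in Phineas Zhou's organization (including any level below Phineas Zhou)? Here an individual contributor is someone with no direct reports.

11

The people in Phineas Zhou's organization with no one reporting to them are Elena Volkov, Caleb Xu, Joris Ahmed, Zaid Hassan, Dilnoza Cohen, Xiulan Abara, Zinnia Ivanov, Sylvie Dubois, Kira Kowalski, Gita Hoffmann, Nadia Ferrari. That is 11.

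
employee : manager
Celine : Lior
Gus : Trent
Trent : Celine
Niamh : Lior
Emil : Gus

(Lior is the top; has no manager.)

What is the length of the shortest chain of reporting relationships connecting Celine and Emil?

Emil is in Celine's organization: the chain from Emil up to Celine is Emil → Gus → Trent → Celine, which is 3 links.

3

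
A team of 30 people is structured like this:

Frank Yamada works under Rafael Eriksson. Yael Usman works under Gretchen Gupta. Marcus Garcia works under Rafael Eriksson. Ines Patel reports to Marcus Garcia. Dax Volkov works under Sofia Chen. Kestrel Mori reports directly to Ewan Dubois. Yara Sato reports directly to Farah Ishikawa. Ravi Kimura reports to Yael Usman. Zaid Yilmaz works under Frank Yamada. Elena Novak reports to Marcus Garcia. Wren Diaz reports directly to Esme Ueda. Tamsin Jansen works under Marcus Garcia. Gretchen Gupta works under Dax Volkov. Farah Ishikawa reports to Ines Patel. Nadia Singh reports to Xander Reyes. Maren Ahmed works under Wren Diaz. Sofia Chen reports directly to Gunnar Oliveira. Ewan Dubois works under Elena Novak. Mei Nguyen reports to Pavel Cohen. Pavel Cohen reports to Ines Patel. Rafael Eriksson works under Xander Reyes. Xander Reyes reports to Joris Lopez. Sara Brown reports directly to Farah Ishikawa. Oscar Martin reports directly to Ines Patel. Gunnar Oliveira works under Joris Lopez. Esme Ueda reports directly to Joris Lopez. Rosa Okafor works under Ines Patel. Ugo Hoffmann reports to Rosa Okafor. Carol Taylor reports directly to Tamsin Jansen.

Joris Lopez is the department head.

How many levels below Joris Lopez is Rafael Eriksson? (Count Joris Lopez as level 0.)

Chain from Rafael Eriksson up to Joris Lopez: Rafael Eriksson → Xander Reyes → Joris Lopez. That is 2 steps up, so Rafael Eriksson is 2 levels below Joris Lopez.

2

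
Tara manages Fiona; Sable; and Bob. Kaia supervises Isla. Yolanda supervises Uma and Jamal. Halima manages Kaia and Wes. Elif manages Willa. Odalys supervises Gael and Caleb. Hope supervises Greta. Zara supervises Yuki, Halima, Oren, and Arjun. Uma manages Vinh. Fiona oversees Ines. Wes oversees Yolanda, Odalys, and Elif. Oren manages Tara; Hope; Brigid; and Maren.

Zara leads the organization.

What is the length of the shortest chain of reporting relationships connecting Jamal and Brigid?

Jamal is 4 levels below Zara, and Brigid is 2 levels below Zara (their lowest common manager). The shortest path runs up from Jamal to Zara and back down to Brigid: 4 + 2 = 6 links.

6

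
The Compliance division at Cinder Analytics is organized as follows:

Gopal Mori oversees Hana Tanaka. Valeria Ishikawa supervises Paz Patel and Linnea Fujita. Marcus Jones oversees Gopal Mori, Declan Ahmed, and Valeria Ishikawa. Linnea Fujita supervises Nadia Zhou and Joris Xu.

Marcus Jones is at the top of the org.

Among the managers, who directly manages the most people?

Marcus Jones

Direct-report counts: Marcus Jones has 3; Gopal Mori has 1; Valeria Ishikawa has 2; Linnea Fujita has 2. The largest is 3, held by Marcus Jones.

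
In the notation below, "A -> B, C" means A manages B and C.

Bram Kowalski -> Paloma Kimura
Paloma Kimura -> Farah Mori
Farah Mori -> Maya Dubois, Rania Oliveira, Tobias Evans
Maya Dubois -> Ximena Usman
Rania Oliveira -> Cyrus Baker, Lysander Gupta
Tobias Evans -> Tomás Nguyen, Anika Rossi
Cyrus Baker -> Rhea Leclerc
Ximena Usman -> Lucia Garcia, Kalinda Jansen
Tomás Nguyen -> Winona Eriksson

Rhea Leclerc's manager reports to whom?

Rania Oliveira

Rhea Leclerc reports to Cyrus Baker, and Cyrus Baker reports to Rania Oliveira. So Rhea Leclerc's skip-level manager is Rania Oliveira.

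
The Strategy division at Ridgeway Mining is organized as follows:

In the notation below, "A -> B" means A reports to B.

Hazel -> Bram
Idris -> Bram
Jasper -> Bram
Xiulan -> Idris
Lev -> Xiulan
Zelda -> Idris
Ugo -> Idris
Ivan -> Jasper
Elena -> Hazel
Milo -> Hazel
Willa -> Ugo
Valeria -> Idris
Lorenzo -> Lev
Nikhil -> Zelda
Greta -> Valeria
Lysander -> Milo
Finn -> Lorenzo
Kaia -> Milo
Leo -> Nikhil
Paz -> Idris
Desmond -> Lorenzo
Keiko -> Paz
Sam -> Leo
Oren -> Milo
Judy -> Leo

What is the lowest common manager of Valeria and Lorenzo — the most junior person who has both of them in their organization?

Idris

Valeria's chain of managers is Idris, Bram. Lorenzo's chain of managers is Lev, Xiulan, Idris, Bram. The first manager that appears in both chains is Idris.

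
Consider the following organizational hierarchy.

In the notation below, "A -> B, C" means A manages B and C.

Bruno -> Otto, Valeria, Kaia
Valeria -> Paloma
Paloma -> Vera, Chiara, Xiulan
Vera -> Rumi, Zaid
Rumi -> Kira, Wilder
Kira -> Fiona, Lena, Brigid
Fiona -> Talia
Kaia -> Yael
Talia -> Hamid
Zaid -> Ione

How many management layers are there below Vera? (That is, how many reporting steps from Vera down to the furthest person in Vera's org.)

The longest chain under Vera runs Vera → Rumi → Kira → Fiona → Talia → Hamid, which is 5 levels below Vera.

5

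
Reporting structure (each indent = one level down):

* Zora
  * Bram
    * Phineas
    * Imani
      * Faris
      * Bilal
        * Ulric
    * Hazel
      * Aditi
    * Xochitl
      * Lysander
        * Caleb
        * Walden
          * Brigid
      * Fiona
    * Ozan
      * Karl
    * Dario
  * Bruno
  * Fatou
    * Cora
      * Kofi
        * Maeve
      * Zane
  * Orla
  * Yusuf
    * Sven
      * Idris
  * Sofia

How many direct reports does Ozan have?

1

Ozan directly manages Karl. That is 1 direct report.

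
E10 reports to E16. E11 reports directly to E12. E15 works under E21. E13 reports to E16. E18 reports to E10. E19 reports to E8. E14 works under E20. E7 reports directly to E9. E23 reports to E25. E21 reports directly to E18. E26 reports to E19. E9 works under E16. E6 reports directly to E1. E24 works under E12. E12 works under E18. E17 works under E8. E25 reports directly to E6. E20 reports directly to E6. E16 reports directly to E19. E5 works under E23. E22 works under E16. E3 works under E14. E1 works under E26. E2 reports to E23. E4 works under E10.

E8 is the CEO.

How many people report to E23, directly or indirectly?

E23 directly manages E5, E2. E5 has no reports. E2 has no reports. So E23's organization is 2 direct reports plus everyone under them: 1 + 1 = 2.

2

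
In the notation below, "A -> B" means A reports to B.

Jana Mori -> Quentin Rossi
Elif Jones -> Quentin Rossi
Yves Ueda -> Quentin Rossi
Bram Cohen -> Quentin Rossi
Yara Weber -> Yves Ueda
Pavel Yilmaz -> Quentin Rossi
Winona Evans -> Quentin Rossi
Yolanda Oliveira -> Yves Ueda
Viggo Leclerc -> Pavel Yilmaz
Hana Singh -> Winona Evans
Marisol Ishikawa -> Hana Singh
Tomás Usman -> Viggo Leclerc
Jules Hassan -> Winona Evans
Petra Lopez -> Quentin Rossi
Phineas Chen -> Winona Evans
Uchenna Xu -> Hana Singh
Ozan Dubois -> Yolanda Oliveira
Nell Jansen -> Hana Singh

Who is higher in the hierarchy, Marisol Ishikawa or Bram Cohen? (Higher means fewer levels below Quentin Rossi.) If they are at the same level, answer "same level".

Bram Cohen

Marisol Ishikawa is 3 levels below Quentin Rossi; Bram Cohen is 1. Bram Cohen is higher.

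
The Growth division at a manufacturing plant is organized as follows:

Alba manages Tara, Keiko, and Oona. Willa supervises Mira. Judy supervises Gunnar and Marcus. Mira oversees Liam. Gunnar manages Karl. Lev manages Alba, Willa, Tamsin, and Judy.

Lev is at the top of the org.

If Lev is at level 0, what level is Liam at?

Chain from Liam up to Lev: Liam → Mira → Willa → Lev. That is 3 steps up, so Liam is 3 levels below Lev.

3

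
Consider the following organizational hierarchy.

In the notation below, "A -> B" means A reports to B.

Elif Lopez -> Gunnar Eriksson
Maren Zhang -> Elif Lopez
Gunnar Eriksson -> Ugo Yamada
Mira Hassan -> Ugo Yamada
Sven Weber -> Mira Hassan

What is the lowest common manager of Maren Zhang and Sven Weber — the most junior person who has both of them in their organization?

Ugo Yamada

Maren Zhang's chain of managers is Elif Lopez, Gunnar Eriksson, Ugo Yamada. Sven Weber's chain of managers is Mira Hassan, Ugo Yamada. The first manager that appears in both chains is Ugo Yamada.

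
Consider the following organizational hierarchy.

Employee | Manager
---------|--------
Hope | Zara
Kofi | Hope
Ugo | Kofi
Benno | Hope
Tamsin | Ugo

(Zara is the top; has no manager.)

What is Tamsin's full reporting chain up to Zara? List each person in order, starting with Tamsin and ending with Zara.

Tamsin -> Ugo -> Kofi -> Hope -> Zara

Tamsin reports to Ugo. Ugo reports to Kofi. Kofi reports to Hope. Hope reports to Zara. Zara is at the top.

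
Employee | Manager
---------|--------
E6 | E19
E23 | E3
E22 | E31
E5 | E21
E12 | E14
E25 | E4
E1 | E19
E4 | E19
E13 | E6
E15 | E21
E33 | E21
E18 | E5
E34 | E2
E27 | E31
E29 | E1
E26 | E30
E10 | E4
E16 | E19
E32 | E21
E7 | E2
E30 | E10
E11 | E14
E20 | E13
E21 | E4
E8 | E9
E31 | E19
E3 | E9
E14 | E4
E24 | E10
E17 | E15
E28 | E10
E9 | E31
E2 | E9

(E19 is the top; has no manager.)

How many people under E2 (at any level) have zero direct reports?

The people in E2's organization with no one reporting to them are E34, E7. That is 2.

2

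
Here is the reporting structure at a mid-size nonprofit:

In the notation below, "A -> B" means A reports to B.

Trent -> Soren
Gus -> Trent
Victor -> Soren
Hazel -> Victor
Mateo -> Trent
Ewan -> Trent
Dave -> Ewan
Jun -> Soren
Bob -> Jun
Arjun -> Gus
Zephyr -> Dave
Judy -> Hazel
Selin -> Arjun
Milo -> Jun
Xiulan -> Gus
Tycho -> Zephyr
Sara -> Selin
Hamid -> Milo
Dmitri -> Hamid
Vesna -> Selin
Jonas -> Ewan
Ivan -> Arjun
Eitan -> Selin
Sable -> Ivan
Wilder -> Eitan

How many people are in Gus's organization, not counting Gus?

Gus directly manages Arjun, Xiulan. Under Arjun: Ivan, Sable, Selin, Eitan, Wilder, Vesna, Sara (7). Xiulan has no reports. So Gus's organization is 2 direct reports plus everyone under them: 8 + 1 = 9.

9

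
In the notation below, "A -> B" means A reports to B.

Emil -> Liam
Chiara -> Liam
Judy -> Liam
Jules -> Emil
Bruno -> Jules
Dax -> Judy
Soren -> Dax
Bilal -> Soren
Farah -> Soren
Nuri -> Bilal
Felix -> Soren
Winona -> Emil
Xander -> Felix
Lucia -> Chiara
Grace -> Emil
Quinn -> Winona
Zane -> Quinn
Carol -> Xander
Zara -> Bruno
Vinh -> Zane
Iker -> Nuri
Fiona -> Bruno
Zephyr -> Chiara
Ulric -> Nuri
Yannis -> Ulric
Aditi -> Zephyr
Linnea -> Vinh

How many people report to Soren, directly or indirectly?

Soren directly manages Bilal, Farah, Felix. Under Bilal: Nuri, Ulric, Yannis, Iker (4). Farah has no reports. Under Felix: Xander, Carol (2). So Soren's organization is 3 direct reports plus everyone under them: 5 + 1 + 3 = 9.

9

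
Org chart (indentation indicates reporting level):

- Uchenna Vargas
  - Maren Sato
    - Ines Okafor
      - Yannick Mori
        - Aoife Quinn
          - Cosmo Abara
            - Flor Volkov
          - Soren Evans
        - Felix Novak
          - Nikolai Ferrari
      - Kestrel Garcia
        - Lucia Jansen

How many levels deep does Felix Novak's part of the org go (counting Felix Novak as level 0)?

1

The longest chain under Felix Novak runs Felix Novak → Nikolai Ferrari, which is 1 level below Felix Novak.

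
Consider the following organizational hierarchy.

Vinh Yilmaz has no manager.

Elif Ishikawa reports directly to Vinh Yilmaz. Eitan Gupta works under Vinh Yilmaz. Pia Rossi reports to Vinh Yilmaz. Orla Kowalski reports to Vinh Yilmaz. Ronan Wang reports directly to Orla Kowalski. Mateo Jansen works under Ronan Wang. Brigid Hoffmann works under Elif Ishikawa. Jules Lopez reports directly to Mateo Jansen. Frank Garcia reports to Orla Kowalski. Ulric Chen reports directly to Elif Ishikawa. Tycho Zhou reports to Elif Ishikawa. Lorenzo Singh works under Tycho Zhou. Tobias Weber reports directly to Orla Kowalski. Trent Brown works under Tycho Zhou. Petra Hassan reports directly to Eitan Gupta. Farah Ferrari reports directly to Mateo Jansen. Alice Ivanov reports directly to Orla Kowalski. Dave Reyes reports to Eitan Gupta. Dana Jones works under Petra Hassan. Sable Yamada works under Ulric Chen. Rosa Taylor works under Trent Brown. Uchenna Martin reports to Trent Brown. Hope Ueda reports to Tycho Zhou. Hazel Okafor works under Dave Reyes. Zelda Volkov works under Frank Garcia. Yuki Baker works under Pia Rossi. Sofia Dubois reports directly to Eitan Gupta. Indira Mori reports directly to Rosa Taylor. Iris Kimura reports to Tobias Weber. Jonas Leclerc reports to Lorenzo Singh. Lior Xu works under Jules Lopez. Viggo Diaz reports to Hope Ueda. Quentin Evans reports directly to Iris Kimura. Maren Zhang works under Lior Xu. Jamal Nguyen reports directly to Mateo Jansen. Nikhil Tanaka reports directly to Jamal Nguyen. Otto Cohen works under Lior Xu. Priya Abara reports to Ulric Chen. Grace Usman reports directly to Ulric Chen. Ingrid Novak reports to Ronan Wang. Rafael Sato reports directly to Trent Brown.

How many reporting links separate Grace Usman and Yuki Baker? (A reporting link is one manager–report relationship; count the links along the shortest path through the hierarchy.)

5

Grace Usman is 3 levels below Vinh Yilmaz, and Yuki Baker is 2 levels below Vinh Yilmaz (their lowest common manager). The shortest path runs up from Grace Usman to Vinh Yilmaz and back down to Yuki Baker: 3 + 2 = 5 links.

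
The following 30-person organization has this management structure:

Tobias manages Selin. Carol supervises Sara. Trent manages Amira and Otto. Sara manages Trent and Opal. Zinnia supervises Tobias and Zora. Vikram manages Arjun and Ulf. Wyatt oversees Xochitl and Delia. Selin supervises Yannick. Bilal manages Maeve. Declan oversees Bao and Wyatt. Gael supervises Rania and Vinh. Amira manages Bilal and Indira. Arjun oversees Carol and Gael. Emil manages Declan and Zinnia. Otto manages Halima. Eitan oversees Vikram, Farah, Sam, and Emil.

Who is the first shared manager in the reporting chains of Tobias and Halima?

Eitan

Tobias's chain of managers is Zinnia, Emil, Eitan. Halima's chain of managers is Otto, Trent, Sara, Carol, Arjun, Vikram, Eitan. The first manager that appears in both chains is Eitan.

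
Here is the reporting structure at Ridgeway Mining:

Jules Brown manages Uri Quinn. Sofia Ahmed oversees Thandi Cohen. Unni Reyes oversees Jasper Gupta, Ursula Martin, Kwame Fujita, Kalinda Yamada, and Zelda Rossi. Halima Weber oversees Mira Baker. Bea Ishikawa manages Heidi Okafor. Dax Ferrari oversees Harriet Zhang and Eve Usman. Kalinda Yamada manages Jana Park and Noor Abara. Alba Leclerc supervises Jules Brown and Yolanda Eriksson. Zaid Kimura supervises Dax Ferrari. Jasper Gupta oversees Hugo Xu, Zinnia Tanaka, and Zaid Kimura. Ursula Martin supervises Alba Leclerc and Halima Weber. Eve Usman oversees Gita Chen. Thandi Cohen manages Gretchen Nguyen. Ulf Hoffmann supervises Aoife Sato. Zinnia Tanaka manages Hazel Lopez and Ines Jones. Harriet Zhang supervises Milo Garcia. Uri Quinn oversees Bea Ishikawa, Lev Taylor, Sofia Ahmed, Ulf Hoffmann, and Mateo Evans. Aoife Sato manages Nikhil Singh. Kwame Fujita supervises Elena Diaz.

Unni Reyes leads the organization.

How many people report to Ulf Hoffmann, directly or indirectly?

Ulf Hoffmann directly manages Aoife Sato. Under Aoife Sato: Nikhil Singh (1). That's 2 in total.

2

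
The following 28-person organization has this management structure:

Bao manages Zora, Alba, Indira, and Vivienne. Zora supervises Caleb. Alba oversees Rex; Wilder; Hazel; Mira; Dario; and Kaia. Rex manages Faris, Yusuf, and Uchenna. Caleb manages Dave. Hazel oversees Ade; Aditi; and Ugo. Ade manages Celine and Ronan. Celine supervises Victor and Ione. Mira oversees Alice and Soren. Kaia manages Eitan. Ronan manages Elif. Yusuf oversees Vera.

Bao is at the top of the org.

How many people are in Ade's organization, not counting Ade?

5

Ade directly manages Celine, Ronan. Under Celine: Ione, Victor (2). Under Ronan: Elif (1). So Ade's organization is 2 direct reports plus everyone under them: 3 + 2 = 5.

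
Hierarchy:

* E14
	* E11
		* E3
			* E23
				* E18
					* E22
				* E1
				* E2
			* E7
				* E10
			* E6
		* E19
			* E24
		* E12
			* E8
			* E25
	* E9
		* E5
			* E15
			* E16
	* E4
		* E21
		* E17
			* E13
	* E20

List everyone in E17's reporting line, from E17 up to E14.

E17 reports to E4. E4 reports to E14. E14 is at the top.

E17 -> E4 -> E14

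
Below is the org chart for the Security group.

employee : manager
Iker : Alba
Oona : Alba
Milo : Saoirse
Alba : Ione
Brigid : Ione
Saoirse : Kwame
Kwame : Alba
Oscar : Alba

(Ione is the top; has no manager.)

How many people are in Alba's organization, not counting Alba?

6

Alba directly manages Kwame, Iker, Oscar, Oona. Under Kwame: Saoirse, Milo (2). Iker has no reports. Oscar has no reports. Oona has no reports. So Alba's organization is 4 direct reports plus everyone under them: 3 + 1 + 1 + 1 = 6.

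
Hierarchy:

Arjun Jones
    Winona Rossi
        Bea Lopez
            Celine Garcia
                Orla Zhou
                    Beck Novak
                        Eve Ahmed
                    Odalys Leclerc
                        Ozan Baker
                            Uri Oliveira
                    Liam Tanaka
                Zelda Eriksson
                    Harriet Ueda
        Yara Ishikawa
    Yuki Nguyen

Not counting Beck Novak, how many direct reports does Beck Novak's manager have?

2

Beck Novak reports to Orla Zhou. Orla Zhou's other direct reports are Odalys Leclerc, Liam Tanaka — 2 peers.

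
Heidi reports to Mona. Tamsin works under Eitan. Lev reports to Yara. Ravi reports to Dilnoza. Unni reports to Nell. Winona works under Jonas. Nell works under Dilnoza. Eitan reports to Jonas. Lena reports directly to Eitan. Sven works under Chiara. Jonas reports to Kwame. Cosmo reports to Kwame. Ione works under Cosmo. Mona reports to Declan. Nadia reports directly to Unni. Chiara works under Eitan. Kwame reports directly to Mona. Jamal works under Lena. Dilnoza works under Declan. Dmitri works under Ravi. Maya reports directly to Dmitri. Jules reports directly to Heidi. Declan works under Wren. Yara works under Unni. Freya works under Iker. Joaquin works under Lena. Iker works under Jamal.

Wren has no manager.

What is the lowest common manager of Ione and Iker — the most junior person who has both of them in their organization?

Kwame

Ione's chain of managers is Cosmo, Kwame, Mona, Declan, Wren. Iker's chain of managers is Jamal, Lena, Eitan, Jonas, Kwame, Mona, Declan, Wren. The first manager that appears in both chains is Kwame.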